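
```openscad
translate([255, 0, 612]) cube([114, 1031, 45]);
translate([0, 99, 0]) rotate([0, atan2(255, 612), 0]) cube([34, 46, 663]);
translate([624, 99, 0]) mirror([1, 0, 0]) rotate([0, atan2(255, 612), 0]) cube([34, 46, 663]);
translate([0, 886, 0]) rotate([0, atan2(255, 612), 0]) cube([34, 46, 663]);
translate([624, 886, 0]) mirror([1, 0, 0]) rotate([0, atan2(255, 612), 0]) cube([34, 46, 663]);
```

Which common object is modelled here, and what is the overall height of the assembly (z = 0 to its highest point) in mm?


A sawhorse. The overall height is 657 mm.

A beam across two mirrored pairs of raked legs — a sawhorse. The beam's underside is at z = 612 (matching the legs' vertical rise in atan2(255, 612)) and the beam is 45 mm tall, so its top is at 612 + 45 = 657 mm. The raked legs top out at the beam's underside, so that is the highest point.


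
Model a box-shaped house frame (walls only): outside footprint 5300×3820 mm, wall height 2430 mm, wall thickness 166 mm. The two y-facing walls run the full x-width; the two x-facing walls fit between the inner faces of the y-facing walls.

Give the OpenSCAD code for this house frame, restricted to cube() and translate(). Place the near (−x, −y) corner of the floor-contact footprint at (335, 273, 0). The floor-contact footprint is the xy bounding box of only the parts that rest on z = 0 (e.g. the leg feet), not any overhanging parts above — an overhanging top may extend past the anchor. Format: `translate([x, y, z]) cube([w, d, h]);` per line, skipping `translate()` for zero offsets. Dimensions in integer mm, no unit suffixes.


translate([335, 273, 0]) cube([5300, 166, 2430]);
translate([335, 3927, 0]) cube([5300, 166, 2430]);
translate([335, 439, 0]) cube([166, 3488, 2430]);
translate([5469, 439, 0]) cube([166, 3488, 2430]);


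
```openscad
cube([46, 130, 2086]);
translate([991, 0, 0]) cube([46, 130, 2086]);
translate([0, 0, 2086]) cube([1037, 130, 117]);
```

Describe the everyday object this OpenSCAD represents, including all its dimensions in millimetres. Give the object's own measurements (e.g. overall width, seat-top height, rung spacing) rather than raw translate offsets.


A door frame. The clear opening is 945 mm wide and 2086 mm high. Two 46 mm wide jambs, 130 mm deep, stand either side of the opening from the floor to the top of the opening. A 117 mm thick head sits across the top of both jambs, spanning the full outside width of the frame.


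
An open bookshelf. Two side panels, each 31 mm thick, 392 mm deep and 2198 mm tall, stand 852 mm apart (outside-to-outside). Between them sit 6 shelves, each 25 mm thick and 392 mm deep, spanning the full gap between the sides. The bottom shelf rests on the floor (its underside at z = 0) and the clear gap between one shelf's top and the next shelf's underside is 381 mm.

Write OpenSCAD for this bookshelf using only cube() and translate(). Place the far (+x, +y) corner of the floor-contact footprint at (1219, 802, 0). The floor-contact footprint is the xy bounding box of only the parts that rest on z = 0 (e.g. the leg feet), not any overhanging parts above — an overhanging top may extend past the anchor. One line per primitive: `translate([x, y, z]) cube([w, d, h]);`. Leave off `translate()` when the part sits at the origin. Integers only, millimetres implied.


translate([367, 410, 0]) cube([31, 392, 2198]);
translate([1188, 410, 0]) cube([31, 392, 2198]);
translate([398, 410, 0]) cube([790, 392, 25]);
translate([398, 410, 406]) cube([790, 392, 25]);
translate([398, 410, 812]) cube([790, 392, 25]);
translate([398, 410, 1218]) cube([790, 392, 25]);
translate([398, 410, 1624]) cube([790, 392, 25]);
translate([398, 410, 2030]) cube([790, 392, 25]);


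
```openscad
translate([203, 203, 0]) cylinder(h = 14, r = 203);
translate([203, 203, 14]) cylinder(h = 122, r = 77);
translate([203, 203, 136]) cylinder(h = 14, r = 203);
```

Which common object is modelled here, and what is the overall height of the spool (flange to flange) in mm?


A spool. The overall height is 150 mm.

Three coaxial cylinders, large–small–large — a spool. Two 14 mm flanges and a 122 mm core give 14 + 122 + 14 = 150 mm.


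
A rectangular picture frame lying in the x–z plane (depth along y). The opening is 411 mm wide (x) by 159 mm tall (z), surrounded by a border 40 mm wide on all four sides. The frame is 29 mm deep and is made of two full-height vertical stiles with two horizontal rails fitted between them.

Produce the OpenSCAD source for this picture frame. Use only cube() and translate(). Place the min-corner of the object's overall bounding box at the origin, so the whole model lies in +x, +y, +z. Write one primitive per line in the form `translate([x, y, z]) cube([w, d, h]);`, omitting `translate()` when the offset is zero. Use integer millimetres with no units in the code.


cube([40, 29, 239]);
translate([451, 0, 0]) cube([40, 29, 239]);
translate([40, 0, 0]) cube([411, 29, 40]);
translate([40, 0, 199]) cube([411, 29, 40]);


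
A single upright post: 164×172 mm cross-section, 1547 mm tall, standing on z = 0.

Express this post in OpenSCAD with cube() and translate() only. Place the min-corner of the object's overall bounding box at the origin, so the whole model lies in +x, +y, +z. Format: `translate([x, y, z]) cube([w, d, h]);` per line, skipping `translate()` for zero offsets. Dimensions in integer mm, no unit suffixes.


cube([164, 172, 1547]);


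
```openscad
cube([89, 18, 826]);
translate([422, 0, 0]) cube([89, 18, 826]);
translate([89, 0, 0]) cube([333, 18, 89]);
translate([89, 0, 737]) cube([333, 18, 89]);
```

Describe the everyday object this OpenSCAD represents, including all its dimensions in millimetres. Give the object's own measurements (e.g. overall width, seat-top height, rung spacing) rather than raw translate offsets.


A rectangular picture frame lying in the x–z plane (depth along y). The opening is 333 mm wide (x) by 648 mm tall (z), surrounded by a border 89 mm wide on all four sides. The frame is 18 mm deep and is made of two full-height vertical stiles with two horizontal rails fitted between them.


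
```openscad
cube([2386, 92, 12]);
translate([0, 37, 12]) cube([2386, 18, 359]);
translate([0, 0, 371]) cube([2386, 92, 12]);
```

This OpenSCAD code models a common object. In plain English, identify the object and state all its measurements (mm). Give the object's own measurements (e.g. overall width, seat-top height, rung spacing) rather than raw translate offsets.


An I-beam lying along x, 2386 mm long. Overall section height 383 mm. Two flanges 92 mm wide (y) and 12 mm thick, one on the floor and one at the top; a web 18 mm thick runs between them, centred on the flange width.


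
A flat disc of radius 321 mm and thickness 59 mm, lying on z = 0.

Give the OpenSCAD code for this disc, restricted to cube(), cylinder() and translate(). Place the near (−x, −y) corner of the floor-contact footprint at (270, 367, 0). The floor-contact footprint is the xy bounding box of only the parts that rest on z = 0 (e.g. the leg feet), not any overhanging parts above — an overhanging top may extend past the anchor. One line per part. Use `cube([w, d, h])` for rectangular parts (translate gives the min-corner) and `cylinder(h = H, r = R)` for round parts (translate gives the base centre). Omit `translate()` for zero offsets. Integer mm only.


translate([591, 688, 0]) cylinder(h = 59, r = 321);


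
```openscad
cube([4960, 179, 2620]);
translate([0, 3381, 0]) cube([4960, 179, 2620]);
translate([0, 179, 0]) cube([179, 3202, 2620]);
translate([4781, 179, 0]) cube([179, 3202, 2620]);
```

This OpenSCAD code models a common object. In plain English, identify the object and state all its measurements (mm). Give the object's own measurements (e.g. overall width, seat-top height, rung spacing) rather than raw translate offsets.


The wall frame of a small rectangular building: four walls, each 2620 mm tall and 179 mm thick, enclosing a footprint 4960 mm (x) by 3560 mm (y) outside-to-outside, with no floor or roof. The front and back walls (the −y and +y sides) span the full width; the two side walls fit between them.


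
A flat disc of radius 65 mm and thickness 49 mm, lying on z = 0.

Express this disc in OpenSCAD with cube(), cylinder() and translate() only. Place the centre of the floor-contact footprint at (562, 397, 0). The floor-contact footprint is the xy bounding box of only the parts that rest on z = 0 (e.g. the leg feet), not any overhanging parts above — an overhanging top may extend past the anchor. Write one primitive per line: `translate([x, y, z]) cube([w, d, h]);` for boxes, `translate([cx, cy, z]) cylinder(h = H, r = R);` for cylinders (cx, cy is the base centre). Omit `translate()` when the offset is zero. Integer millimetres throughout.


translate([562, 397, 0]) cylinder(h = 49, r = 65);


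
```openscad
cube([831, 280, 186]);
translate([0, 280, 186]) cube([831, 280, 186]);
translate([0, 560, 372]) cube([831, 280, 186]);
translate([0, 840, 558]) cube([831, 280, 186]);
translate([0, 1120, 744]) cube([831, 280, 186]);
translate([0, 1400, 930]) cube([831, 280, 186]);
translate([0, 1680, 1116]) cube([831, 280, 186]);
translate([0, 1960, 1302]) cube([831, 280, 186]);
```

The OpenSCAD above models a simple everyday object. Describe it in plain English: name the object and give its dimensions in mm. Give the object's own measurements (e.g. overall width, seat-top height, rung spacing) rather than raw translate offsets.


A straight staircase of 8 solid steps. Each step is 831 mm wide (x), 280 mm deep (y, the going) and 186 mm tall (the rise). The first step rests on the floor; each subsequent step sits one going further in +y and one rise higher in +z, directly behind and above the previous step with no overlap.


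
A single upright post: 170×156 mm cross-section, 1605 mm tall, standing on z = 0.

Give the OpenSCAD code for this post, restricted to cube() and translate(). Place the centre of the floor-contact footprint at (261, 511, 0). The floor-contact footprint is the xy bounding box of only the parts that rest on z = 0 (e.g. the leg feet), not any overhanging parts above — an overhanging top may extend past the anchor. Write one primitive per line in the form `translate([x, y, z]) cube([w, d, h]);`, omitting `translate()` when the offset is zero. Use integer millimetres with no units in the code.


translate([176, 433, 0]) cube([170, 156, 1605]);


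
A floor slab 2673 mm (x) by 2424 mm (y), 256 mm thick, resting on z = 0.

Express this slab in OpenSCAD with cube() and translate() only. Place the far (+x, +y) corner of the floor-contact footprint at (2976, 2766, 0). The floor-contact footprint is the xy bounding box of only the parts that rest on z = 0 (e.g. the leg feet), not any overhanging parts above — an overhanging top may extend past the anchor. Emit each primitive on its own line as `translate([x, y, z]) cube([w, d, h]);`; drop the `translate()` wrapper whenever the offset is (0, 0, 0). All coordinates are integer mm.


translate([303, 342, 0]) cube([2673, 2424, 256]);


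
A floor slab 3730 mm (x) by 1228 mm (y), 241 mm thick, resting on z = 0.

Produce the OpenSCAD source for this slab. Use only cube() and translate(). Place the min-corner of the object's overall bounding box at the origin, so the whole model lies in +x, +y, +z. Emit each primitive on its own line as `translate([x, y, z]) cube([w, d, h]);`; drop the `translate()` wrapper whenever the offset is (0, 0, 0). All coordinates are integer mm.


cube([3730, 1228, 241]);


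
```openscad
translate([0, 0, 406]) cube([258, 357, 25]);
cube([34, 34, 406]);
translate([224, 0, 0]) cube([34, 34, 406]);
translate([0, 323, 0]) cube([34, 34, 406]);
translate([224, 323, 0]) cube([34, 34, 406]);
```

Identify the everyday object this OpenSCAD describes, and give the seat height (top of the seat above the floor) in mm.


A stool. The seat height is 431 mm.

A 258×357×25 slab at z = 406 on four corner posts — a stool. The seat top is 406 + 25 = 431 mm.


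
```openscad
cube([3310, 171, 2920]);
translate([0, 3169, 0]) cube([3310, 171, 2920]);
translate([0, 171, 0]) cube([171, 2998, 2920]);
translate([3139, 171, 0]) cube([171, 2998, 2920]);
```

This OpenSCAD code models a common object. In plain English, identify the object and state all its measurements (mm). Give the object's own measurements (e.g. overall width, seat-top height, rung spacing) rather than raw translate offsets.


The wall frame of a small rectangular building: four walls, each 2920 mm tall and 171 mm thick, enclosing a footprint 3310 mm (x) by 3340 mm (y) outside-to-outside, with no floor or roof. The front and back walls (the −y and +y sides) span the full width; the two side walls fit between them.


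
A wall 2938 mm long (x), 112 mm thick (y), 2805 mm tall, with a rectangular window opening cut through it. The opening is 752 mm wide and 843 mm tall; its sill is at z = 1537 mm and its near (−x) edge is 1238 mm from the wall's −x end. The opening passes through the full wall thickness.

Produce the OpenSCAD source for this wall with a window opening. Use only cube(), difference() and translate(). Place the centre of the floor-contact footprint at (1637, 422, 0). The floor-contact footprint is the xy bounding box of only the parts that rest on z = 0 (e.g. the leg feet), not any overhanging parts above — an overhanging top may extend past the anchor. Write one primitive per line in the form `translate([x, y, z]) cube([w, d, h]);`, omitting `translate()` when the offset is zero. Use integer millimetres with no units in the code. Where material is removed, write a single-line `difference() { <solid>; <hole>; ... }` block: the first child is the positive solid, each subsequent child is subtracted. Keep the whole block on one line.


difference() { translate([168, 366, 0]) cube([2938, 112, 2805]); translate([1406, 366, 1537]) cube([752, 112, 843]); }


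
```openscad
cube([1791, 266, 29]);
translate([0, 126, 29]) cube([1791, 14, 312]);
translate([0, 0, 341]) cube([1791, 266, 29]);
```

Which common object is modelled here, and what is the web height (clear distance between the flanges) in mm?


An I-beam. The web height is 312 mm.

Two wide flanges with a thin centred web — an I-beam. Overall 370 mm minus two 29 mm flanges gives a web of 370 − 2·29 = 312 mm.


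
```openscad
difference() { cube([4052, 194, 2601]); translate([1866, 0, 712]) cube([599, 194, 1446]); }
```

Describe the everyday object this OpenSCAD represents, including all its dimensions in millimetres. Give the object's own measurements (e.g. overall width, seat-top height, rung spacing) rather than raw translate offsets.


A wall 4052 mm long (x), 194 mm thick (y), 2601 mm tall, with a rectangular window opening cut through it. The opening is 599 mm wide and 1446 mm tall; its sill is at z = 712 mm and its near (−x) edge is 1866 mm from the wall's −x end. The opening passes through the full wall thickness.


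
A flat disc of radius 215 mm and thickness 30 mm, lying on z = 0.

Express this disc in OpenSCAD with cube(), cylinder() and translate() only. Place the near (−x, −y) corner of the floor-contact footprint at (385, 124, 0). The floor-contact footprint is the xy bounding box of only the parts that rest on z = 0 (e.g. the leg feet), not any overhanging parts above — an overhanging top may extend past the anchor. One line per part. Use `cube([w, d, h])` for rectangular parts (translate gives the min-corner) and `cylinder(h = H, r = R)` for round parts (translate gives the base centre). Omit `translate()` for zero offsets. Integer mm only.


translate([600, 339, 0]) cylinder(h = 30, r = 215);


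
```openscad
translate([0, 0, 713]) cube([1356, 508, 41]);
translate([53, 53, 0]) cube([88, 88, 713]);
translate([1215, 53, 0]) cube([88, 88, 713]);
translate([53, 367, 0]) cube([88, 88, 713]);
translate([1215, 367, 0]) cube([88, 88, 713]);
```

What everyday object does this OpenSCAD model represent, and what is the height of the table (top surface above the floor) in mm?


A table. The table height is 754 mm.

A 1356×508×41 slab sits at z = 713 on four 88 mm square posts — a table. The top surface is at 713 + 41 = 754 mm.


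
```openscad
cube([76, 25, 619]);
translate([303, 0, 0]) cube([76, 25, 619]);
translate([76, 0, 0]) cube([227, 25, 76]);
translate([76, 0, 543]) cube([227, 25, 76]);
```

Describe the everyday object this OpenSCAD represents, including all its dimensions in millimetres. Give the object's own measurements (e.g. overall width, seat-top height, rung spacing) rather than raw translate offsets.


A rectangular picture frame lying in the x–z plane (depth along y). The opening is 227 mm wide (x) by 467 mm tall (z), surrounded by a border 76 mm wide on all four sides. The frame is 25 mm deep and is made of two full-height vertical stiles with two horizontal rails fitted between them.


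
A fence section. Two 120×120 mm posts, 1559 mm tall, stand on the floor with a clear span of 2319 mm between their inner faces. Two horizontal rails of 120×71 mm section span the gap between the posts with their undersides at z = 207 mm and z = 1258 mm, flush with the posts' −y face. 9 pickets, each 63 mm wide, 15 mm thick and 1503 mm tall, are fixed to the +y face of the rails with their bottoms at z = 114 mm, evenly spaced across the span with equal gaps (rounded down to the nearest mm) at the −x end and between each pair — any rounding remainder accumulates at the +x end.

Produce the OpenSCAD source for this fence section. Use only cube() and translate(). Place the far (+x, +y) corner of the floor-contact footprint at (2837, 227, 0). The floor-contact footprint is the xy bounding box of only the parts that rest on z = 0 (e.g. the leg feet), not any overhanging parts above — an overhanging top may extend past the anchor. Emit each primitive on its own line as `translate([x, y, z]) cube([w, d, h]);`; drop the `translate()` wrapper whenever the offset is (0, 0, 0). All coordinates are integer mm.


translate([278, 107, 0]) cube([120, 120, 1559]);
translate([2717, 107, 0]) cube([120, 120, 1559]);
translate([398, 107, 207]) cube([2319, 120, 71]);
translate([398, 107, 1258]) cube([2319, 120, 71]);
translate([573, 227, 114]) cube([63, 15, 1503]);
translate([811, 227, 114]) cube([63, 15, 1503]);
translate([1049, 227, 114]) cube([63, 15, 1503]);
translate([1287, 227, 114]) cube([63, 15, 1503]);
translate([1525, 227, 114]) cube([63, 15, 1503]);
translate([1763, 227, 114]) cube([63, 15, 1503]);
translate([2001, 227, 114]) cube([63, 15, 1503]);
translate([2239, 227, 114]) cube([63, 15, 1503]);
translate([2477, 227, 114]) cube([63, 15, 1503]);


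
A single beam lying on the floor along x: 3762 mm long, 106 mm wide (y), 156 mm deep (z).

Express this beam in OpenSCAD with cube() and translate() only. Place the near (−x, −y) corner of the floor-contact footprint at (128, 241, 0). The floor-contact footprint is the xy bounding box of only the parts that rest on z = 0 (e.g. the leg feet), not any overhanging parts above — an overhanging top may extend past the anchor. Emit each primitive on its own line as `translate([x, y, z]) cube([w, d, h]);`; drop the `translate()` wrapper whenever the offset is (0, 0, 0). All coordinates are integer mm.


translate([128, 241, 0]) cube([3762, 106, 156]);


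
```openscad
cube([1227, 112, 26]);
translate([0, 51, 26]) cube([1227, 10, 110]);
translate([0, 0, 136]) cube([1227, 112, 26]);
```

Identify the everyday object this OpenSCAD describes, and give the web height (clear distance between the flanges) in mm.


An I-beam. The web height is 110 mm.

Two wide flanges with a thin centred web — an I-beam. Overall 162 mm minus two 26 mm flanges gives a web of 162 − 2·26 = 110 mm.


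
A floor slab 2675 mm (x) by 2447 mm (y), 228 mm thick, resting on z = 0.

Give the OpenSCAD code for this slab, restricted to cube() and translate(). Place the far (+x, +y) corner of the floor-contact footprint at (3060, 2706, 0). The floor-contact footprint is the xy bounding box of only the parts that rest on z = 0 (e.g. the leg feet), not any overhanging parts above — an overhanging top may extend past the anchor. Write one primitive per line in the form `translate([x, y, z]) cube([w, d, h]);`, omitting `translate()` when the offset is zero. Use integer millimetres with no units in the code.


translate([385, 259, 0]) cube([2675, 2447, 228]);


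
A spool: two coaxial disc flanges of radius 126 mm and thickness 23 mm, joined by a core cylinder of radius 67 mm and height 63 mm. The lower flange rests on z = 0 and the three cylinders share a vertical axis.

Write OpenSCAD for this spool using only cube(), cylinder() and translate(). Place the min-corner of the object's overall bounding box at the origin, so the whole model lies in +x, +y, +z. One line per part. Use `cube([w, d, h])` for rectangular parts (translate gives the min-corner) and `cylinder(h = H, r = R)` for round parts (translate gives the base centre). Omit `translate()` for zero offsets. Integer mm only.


translate([126, 126, 0]) cylinder(h = 23, r = 126);
translate([126, 126, 23]) cylinder(h = 63, r = 67);
translate([126, 126, 86]) cylinder(h = 23, r = 126);


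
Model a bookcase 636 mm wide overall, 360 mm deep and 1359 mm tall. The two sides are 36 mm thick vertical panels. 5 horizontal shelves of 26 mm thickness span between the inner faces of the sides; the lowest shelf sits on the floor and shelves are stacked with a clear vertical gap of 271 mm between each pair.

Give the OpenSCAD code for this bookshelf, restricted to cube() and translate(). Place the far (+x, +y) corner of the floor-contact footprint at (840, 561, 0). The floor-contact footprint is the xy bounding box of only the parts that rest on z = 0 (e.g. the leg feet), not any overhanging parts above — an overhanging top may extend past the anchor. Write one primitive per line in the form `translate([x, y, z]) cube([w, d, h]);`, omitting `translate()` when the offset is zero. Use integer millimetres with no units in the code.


translate([204, 201, 0]) cube([36, 360, 1359]);
translate([804, 201, 0]) cube([36, 360, 1359]);
translate([240, 201, 0]) cube([564, 360, 26]);
translate([240, 201, 297]) cube([564, 360, 26]);
translate([240, 201, 594]) cube([564, 360, 26]);
translate([240, 201, 891]) cube([564, 360, 26]);
translate([240, 201, 1188]) cube([564, 360, 26]);


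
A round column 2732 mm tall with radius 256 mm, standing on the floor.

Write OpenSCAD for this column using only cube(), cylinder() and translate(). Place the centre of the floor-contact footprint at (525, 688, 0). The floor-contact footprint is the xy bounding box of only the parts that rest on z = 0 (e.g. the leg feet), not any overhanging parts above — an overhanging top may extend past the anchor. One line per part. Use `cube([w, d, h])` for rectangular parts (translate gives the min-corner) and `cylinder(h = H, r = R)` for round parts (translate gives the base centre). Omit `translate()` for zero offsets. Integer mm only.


translate([525, 688, 0]) cylinder(h = 2732, r = 256);


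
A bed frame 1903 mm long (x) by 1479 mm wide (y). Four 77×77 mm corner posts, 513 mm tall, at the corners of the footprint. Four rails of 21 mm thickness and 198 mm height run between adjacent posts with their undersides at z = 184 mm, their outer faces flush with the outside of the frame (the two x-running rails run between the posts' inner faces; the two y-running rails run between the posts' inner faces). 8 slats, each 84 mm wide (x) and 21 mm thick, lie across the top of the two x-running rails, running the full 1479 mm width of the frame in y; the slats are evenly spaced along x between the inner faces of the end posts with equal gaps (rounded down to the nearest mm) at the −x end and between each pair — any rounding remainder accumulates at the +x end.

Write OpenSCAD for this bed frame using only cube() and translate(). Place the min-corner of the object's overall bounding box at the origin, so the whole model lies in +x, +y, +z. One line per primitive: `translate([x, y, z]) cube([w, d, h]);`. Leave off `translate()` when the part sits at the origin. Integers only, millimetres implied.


cube([77, 77, 513]);
translate([0, 1402, 0]) cube([77, 77, 513]);
translate([1826, 0, 0]) cube([77, 77, 513]);
translate([1826, 1402, 0]) cube([77, 77, 513]);
translate([77, 0, 184]) cube([1749, 21, 198]);
translate([77, 1458, 184]) cube([1749, 21, 198]);
translate([0, 77, 184]) cube([21, 1325, 198]);
translate([1882, 77, 184]) cube([21, 1325, 198]);
translate([196, 0, 382]) cube([84, 1479, 21]);
translate([399, 0, 382]) cube([84, 1479, 21]);
translate([602, 0, 382]) cube([84, 1479, 21]);
translate([805, 0, 382]) cube([84, 1479, 21]);
translate([1008, 0, 382]) cube([84, 1479, 21]);
translate([1211, 0, 382]) cube([84, 1479, 21]);
translate([1414, 0, 382]) cube([84, 1479, 21]);
translate([1617, 0, 382]) cube([84, 1479, 21]);


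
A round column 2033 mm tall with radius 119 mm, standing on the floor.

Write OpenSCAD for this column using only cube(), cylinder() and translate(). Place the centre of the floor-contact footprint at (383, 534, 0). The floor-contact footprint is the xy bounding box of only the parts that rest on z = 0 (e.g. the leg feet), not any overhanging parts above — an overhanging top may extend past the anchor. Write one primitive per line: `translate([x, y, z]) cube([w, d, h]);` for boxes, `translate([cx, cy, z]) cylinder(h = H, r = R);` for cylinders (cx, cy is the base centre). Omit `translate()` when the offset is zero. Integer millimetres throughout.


translate([383, 534, 0]) cylinder(h = 2033, r = 119);


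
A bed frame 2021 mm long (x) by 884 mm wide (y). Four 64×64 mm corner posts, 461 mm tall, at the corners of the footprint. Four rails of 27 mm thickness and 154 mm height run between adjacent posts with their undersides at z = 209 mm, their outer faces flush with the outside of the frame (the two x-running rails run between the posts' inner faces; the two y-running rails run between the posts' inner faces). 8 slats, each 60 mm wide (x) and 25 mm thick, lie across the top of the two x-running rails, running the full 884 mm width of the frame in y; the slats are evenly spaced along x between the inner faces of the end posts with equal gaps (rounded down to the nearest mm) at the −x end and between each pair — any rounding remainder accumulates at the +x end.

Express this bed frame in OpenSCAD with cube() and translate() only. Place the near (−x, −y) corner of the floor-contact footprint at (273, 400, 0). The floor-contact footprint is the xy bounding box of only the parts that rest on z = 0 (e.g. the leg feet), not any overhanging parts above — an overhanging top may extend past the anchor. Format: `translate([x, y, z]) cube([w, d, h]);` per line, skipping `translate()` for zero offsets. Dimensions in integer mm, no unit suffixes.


translate([273, 400, 0]) cube([64, 64, 461]);
translate([273, 1220, 0]) cube([64, 64, 461]);
translate([2230, 400, 0]) cube([64, 64, 461]);
translate([2230, 1220, 0]) cube([64, 64, 461]);
translate([337, 400, 209]) cube([1893, 27, 154]);
translate([337, 1257, 209]) cube([1893, 27, 154]);
translate([273, 464, 209]) cube([27, 756, 154]);
translate([2267, 464, 209]) cube([27, 756, 154]);
translate([494, 400, 363]) cube([60, 884, 25]);
translate([711, 400, 363]) cube([60, 884, 25]);
translate([928, 400, 363]) cube([60, 884, 25]);
translate([1145, 400, 363]) cube([60, 884, 25]);
translate([1362, 400, 363]) cube([60, 884, 25]);
translate([1579, 400, 363]) cube([60, 884, 25]);
translate([1796, 400, 363]) cube([60, 884, 25]);
translate([2013, 400, 363]) cube([60, 884, 25]);


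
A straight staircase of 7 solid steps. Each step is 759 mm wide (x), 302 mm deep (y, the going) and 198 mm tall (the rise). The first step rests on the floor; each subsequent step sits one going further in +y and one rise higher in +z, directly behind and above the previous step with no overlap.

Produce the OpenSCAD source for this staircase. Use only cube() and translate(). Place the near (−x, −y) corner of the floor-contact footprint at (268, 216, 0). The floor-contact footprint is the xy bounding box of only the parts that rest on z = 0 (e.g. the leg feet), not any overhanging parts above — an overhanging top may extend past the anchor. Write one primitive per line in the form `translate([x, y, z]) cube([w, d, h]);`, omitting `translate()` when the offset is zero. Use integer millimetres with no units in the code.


translate([268, 216, 0]) cube([759, 302, 198]);
translate([268, 518, 198]) cube([759, 302, 198]);
translate([268, 820, 396]) cube([759, 302, 198]);
translate([268, 1122, 594]) cube([759, 302, 198]);
translate([268, 1424, 792]) cube([759, 302, 198]);
translate([268, 1726, 990]) cube([759, 302, 198]);
translate([268, 2028, 1188]) cube([759, 302, 198]);


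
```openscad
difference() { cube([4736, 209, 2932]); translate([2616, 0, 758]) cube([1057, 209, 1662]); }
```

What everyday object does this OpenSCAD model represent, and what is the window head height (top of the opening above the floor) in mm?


A wall with a window opening. The window head height is 2420 mm.

A wall with a rectangular opening subtracted — a window. Sill at z = 758, opening 1662 mm tall, so the head is at 758 + 1662 = 2420 mm.


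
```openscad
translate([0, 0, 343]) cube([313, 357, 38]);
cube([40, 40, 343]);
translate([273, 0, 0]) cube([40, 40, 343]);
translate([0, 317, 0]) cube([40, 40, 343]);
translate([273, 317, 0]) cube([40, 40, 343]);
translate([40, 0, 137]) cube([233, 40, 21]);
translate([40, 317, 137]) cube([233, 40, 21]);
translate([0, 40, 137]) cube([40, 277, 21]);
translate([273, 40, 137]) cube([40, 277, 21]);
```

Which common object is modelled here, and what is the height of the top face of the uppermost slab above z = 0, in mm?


A stool. The seat height is 381 mm.

A 313×357×38 slab at z = 343 on four corner posts — a stool. The seat top is 343 + 38 = 381 mm.


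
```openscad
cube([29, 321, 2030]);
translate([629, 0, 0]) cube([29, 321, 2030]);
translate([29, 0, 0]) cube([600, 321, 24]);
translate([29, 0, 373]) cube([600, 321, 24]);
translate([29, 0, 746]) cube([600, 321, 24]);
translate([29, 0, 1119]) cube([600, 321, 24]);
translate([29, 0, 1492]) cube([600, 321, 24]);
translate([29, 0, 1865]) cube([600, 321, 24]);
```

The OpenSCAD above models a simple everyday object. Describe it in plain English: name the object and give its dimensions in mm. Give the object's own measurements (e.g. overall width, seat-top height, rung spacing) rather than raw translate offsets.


An open bookshelf. Two side panels, each 29 mm thick, 321 mm deep and 2030 mm tall, stand 658 mm apart (outside-to-outside). Between them sit 6 shelves, each 24 mm thick and 321 mm deep, spanning the full gap between the sides. The bottom shelf rests on the floor (its underside at z = 0) and the clear gap between one shelf's top and the next shelf's underside is 349 mm.


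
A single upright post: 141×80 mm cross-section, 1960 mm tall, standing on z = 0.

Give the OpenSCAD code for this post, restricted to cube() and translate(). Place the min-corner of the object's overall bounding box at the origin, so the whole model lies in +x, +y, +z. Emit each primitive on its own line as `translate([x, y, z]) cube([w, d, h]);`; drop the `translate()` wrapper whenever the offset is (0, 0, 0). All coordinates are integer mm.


cube([141, 80, 1960]);


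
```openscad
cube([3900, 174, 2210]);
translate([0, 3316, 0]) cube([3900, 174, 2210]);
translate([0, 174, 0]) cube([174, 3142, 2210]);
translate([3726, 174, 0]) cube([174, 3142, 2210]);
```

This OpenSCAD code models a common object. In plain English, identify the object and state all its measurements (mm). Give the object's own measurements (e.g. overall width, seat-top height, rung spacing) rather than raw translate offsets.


The wall frame of a small rectangular building: four walls, each 2210 mm tall and 174 mm thick, enclosing a footprint 3900 mm (x) by 3490 mm (y) outside-to-outside, with no floor or roof. The front and back walls (the −y and +y sides) span the full width; the two side walls fit between them.


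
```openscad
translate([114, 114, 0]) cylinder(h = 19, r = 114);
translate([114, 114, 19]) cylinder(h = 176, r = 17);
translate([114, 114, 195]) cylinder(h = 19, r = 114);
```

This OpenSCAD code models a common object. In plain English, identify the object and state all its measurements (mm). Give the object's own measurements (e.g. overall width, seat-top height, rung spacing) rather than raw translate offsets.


A spool: two coaxial disc flanges of radius 114 mm and thickness 19 mm, joined by a core cylinder of radius 17 mm and height 176 mm. The lower flange rests on z = 0 and the three cylinders share a vertical axis.


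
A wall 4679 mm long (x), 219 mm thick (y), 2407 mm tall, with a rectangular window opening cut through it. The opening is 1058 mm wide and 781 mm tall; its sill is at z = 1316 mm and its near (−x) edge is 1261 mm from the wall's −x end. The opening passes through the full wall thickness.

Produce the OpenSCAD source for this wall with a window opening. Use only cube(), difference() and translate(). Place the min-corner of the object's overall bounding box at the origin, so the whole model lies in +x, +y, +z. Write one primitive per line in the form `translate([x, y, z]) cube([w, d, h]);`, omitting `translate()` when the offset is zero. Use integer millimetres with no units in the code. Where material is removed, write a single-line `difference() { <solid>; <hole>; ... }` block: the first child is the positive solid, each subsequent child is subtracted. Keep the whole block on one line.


difference() { cube([4679, 219, 2407]); translate([1261, 0, 1316]) cube([1058, 219, 781]); }


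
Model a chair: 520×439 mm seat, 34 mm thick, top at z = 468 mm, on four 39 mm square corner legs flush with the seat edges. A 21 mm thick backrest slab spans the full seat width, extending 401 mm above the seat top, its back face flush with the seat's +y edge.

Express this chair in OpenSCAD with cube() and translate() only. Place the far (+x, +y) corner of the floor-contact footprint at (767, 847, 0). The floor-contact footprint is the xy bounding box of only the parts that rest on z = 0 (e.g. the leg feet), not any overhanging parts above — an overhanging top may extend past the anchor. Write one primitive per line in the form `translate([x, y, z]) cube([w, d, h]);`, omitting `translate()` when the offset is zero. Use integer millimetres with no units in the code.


translate([247, 408, 434]) cube([520, 439, 34]);
translate([247, 408, 0]) cube([39, 39, 434]);
translate([728, 408, 0]) cube([39, 39, 434]);
translate([247, 808, 0]) cube([39, 39, 434]);
translate([728, 808, 0]) cube([39, 39, 434]);
translate([247, 826, 468]) cube([520, 21, 401]);


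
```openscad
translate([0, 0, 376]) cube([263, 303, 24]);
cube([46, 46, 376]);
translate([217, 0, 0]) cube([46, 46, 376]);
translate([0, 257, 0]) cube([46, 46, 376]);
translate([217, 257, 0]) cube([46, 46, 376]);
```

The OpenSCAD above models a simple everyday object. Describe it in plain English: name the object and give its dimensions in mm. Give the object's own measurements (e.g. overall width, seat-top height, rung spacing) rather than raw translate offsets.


A four-legged stool. The seat is a 263×303×24 mm slab whose top surface is at z = 400 mm; four square legs, each 46×46 mm in cross-section, run from the floor (z = 0) to the underside of the seat, each flush with a corner of the seat.


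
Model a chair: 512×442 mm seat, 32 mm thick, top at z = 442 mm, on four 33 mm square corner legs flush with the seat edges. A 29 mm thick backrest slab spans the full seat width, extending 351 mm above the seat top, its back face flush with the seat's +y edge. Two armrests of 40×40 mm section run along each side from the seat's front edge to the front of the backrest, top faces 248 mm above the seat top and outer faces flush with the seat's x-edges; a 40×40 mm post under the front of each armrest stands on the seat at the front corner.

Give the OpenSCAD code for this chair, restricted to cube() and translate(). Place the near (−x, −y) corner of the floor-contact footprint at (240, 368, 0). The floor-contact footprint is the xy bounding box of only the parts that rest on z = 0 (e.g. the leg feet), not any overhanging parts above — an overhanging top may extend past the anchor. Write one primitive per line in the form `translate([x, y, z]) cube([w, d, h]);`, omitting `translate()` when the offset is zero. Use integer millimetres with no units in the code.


translate([240, 368, 410]) cube([512, 442, 32]);
translate([240, 368, 0]) cube([33, 33, 410]);
translate([719, 368, 0]) cube([33, 33, 410]);
translate([240, 777, 0]) cube([33, 33, 410]);
translate([719, 777, 0]) cube([33, 33, 410]);
translate([240, 781, 442]) cube([512, 29, 351]);
translate([240, 368, 650]) cube([40, 413, 40]);
translate([712, 368, 650]) cube([40, 413, 40]);
translate([240, 368, 442]) cube([40, 40, 208]);
translate([712, 368, 442]) cube([40, 40, 208]);


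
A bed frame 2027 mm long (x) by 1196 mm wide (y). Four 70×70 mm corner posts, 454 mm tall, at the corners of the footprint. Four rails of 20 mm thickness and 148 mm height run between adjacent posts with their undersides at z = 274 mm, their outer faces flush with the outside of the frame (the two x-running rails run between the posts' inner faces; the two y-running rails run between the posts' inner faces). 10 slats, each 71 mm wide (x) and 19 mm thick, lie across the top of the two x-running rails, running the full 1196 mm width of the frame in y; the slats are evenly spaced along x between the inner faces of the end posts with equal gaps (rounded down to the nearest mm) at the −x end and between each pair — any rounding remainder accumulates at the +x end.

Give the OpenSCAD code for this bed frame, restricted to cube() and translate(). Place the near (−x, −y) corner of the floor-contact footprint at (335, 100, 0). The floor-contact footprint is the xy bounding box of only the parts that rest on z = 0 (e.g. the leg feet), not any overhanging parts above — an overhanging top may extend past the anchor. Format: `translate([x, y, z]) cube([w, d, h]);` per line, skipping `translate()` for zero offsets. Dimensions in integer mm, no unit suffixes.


translate([335, 100, 0]) cube([70, 70, 454]);
translate([335, 1226, 0]) cube([70, 70, 454]);
translate([2292, 100, 0]) cube([70, 70, 454]);
translate([2292, 1226, 0]) cube([70, 70, 454]);
translate([405, 100, 274]) cube([1887, 20, 148]);
translate([405, 1276, 274]) cube([1887, 20, 148]);
translate([335, 170, 274]) cube([20, 1056, 148]);
translate([2342, 170, 274]) cube([20, 1056, 148]);
translate([512, 100, 422]) cube([71, 1196, 19]);
translate([690, 100, 422]) cube([71, 1196, 19]);
translate([868, 100, 422]) cube([71, 1196, 19]);
translate([1046, 100, 422]) cube([71, 1196, 19]);
translate([1224, 100, 422]) cube([71, 1196, 19]);
translate([1402, 100, 422]) cube([71, 1196, 19]);
translate([1580, 100, 422]) cube([71, 1196, 19]);
translate([1758, 100, 422]) cube([71, 1196, 19]);
translate([1936, 100, 422]) cube([71, 1196, 19]);
translate([2114, 100, 422]) cube([71, 1196, 19]);


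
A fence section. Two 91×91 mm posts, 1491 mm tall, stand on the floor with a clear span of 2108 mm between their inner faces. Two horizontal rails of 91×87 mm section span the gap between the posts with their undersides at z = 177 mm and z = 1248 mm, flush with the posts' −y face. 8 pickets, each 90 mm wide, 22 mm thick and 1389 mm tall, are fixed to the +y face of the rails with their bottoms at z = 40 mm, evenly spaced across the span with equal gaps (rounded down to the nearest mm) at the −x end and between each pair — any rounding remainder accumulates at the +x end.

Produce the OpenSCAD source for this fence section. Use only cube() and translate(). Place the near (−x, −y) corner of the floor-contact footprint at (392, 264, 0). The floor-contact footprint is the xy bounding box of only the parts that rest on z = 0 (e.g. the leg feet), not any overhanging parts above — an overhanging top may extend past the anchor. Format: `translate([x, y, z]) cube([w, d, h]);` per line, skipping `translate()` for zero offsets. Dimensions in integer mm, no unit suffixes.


translate([392, 264, 0]) cube([91, 91, 1491]);
translate([2591, 264, 0]) cube([91, 91, 1491]);
translate([483, 264, 177]) cube([2108, 91, 87]);
translate([483, 264, 1248]) cube([2108, 91, 87]);
translate([637, 355, 40]) cube([90, 22, 1389]);
translate([881, 355, 40]) cube([90, 22, 1389]);
translate([1125, 355, 40]) cube([90, 22, 1389]);
translate([1369, 355, 40]) cube([90, 22, 1389]);
translate([1613, 355, 40]) cube([90, 22, 1389]);
translate([1857, 355, 40]) cube([90, 22, 1389]);
translate([2101, 355, 40]) cube([90, 22, 1389]);
translate([2345, 355, 40]) cube([90, 22, 1389]);
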